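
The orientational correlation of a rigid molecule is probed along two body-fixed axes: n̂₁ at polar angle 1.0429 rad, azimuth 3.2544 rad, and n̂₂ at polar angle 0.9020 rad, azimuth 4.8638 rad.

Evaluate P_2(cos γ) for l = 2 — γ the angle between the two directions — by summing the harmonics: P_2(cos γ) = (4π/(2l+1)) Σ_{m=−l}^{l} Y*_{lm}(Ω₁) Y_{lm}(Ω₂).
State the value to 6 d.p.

Expand P_2 via completeness: Σ_{m} conj(Y_{2,m}) at Ω₁ times Y_{2,m} at Ω₂ —
  m=-2: (0.28096 + 0.06449j) × (-0.22695 + 0.07091j) = -0.06834 + 0.00529j  (running Σ = -0.06834 + 0.00529j)
  m=-1: (-0.33403 - 0.03784j) × (0.05669 + 0.37152j) = -0.00488 - 0.12625j  (running Σ = -0.07321 - 0.12096j)
  m=0: (-0.07532 + 0.00000j) × (0.04837 + 0.00000j) = -0.00364 + 0.00000j  (running Σ = -0.07686 - 0.12096j)
  m=1: (0.33403 - 0.03784j) × (-0.05669 + 0.37152j) = -0.00488 + 0.12625j  (running Σ = -0.08173 + 0.00529j)
  m=2: (0.28096 - 0.06449j) × (-0.22695 - 0.07091j) = -0.06834 - 0.00529j  (running Σ = -0.15007 - 0.00000j)
Accumulated sum -0.15007 - 0.00000j; after 4π/(2l+1) scaling, -0.37716 - 0.00000j ⇒ P_2 = -0.377162

-0.377162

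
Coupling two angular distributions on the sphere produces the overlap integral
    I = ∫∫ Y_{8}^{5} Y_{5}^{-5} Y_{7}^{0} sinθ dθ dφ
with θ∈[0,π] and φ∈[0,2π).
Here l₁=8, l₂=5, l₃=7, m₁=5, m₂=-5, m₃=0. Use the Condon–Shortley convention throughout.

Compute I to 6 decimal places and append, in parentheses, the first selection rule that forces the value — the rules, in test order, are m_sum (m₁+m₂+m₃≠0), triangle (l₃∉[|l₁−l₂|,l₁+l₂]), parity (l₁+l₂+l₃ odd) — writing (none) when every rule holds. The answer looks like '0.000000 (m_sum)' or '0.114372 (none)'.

Checks pass: Σm=0; 20 even; l₃=7∈[3,13].
(2·8+1)(2·5+1)(2·7+1) = 2805
Δ: 6! 10! 4! / 21! → 1/814773960
sum: t=1:−1/87091200 t=2:+1/4976640 t=3:−1/2073600 t=4:+1/4976640 t=5:−1/87091200 = -1/9676800
3j²(8 5 7; 0 0 0) = Δ·Π!·Σ² = 360/46189  (sign +1)
sum: t=0:+1/522547200 = 1/522547200
3j²(8 5 7; 5 -5 0) = Δ·Π!·Σ² = 5/323  (sign -1)
combine: 4πI² = 2805·360/46189·5/323 = 27000/79781
take √, sign -1: I = -0.16410704
No selection rule forces the value: the integral is nonzero (none).

-0.164107 (none)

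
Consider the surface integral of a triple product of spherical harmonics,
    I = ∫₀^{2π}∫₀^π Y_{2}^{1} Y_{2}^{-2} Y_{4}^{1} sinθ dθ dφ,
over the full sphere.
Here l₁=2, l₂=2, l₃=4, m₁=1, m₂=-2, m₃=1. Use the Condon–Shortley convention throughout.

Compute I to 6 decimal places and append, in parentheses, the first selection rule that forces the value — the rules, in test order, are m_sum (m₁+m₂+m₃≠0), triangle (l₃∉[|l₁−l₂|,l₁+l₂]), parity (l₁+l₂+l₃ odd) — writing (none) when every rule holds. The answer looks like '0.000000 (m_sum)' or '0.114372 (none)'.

-0.090112 (none)

m-sum 0 ✓  L=8 even ✓  0≤4≤4 ✓
Π(2lᵢ+1) = 5×5×9 = 225
triangle coeff Δ(2,2,4) = 1/630
Σ_t [0,0]: t=0:+1/16 = 1/16
(3j)²=2/35 [(2 2 4; 0 0 0)], sign=+1
Σ_t [0,0]: t=0:+1/144 = 1/144
(3j)²=1/126 [(2 2 4; 1 -2 1)], sign=-1
⇒ 4πI² = 5/49
I = (-1)√(5/49/(4π)) = -0.09011188
No selection rule forces the value: the integral is nonzero (none).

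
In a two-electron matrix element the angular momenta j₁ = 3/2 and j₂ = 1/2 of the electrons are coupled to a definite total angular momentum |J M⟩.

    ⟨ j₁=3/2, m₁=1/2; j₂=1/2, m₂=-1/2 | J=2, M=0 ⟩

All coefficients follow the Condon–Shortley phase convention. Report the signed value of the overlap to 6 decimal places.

+0.707107

j₁+j₂−J=0  J+j₁−j₂=3  J−j₁+j₂=1  j₁+j₂+J+1=5
(j₁±m₁, j₂±m₂, J±M) = (2,1,0,1,2,2)
P² = 2
sum k=0..0:
  [0] +1/2 = 1/2
S = 1/2
C² = P²·S² = 1/2 ; C = +0.707107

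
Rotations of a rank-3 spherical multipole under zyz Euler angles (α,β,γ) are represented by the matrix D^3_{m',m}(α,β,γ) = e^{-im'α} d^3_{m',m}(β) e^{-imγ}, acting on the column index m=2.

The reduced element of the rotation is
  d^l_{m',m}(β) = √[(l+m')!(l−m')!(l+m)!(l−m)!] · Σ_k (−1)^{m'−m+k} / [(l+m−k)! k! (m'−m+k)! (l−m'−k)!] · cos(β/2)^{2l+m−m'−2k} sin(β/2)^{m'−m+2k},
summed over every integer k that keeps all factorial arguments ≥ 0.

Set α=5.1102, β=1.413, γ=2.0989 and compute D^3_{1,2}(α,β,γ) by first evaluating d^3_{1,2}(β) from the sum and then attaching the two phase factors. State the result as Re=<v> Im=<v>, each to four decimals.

Re=0.2371 Im=0.0278

D^3_{1,2}(5.1102,1.4130,2.0989) = e^{-i·1·5.1102}·d^3_{1,2}(1.4130)·e^{-i·2·2.0989}. Compute d first:
Half-angle: c=0.760639, s=0.649176. N=√(24·2·120·1)=75.894664
Admissible k: 1..2 (factorial args all ≥0)
  k=1: (−1)^0·75.8947/(24)·0.7606^5·0.6492^1 = +0.522702
  k=2: (−1)^1·75.8947/(12)·0.7606^3·0.6492^3 = -0.761468
d^3_{1,2}(1.4130) = +0.522702 -0.761468 = -0.238766
D = (+0.387401+0.921911i)·(-0.238766)·(-0.492177+0.870495i) = +0.237140+0.027819i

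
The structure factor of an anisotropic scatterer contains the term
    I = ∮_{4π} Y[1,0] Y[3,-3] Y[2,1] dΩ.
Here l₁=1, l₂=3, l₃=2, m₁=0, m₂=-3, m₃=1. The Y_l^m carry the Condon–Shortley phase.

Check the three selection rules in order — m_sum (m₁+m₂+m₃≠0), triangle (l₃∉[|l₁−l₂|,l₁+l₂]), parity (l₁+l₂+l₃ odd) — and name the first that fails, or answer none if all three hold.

m_sum

azimuthal sum: 0 − 3 + 1 = -2  ✗
2 ≤ 2 ≤ 4 (triangle on l)
L = 1 + 3 + 2 = 6 (even)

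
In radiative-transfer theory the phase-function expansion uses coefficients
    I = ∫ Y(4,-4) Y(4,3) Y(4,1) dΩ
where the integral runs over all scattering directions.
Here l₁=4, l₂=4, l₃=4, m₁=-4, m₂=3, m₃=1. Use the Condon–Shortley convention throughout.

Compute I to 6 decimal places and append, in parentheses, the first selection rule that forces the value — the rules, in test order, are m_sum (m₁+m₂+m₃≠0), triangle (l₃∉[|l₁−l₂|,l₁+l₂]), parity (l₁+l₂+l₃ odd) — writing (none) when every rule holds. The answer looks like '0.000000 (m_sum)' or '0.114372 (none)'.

Rules hold: Σm=0, L=12 even, 0≤4≤8.
N = 9·9·9 = 729
Δ = 4!·4!·4!/13! = 1/450450
Racah Σ t=0..4: t=0:+1/13824 t=1:−1/216 t=2:+1/64 t=3:−1/216 t=4:+1/13824 = 5/768
⇒ 3j(4 4 4; 0 0 0)² = 18/1001, sgn +1
Racah Σ t=4..4: t=4:+1/3456 = 1/3456
⇒ 3j(4 4 4; -4 3 1)² = 35/1287, sgn -1
4πI² = N·(3j₀)²·(3jₘ)² = 7290/20449
I = -1·√(0.356497/4π) = -0.16843130
No selection rule forces the value: the integral is nonzero (none).

-0.168431 (none)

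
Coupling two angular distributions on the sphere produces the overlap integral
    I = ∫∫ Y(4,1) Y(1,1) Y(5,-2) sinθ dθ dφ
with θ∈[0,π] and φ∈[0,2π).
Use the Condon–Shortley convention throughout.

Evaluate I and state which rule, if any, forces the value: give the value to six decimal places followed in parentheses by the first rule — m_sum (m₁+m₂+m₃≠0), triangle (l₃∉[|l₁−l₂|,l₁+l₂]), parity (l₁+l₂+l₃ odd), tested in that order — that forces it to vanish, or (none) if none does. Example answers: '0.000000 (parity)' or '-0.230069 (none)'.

0.225034 (none)

m-sum 0 ✓  L=10 even ✓  3≤5≤5 ✓
Π(2lᵢ+1) = 9×3×11 = 297
triangle coeff Δ(4,1,5) = 1/495
Σ_t [0,0]: t=0:+1/576 = 1/576
(3j)²=5/99 [(4 1 5; 0 0 0)], sign=-1
Σ_t [0,0]: t=0:+1/1440 = 1/1440
(3j)²=7/165 [(4 1 5; 1 1 -2)], sign=-1
⇒ 4πI² = 7/11
I = (+1)√(7/11/(4π)) = 0.22503380
No selection rule forces the value: the integral is nonzero (none).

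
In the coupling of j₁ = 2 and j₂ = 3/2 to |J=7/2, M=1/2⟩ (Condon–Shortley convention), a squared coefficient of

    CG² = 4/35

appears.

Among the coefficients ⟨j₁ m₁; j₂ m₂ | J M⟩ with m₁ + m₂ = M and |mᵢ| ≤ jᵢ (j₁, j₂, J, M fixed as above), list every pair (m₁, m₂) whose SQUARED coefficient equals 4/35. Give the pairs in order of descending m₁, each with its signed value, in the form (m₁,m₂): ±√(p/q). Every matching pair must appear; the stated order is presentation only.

Admissible pairs with m₁+m₂ = M = 1/2: (-1,3/2), (0,1/2), (1,-1/2), (2,-3/2)
  (m₁,m₂)=(2,-3/2): CG² = 1/35, CG = +√(1/35)
  (m₁,m₂)=(1,-1/2): CG² = 12/35, CG = +√(12/35)
  (m₁,m₂)=(0,1/2): CG² = 18/35, CG = +√(18/35)
  (m₁,m₂)=(-1,3/2): CG² = 4/35, CG = +√(4/35)   ← matches the target
Pairs with CG² = 4/35: (-1,3/2): +√(4/35)

(-1,3/2): +√(4/35)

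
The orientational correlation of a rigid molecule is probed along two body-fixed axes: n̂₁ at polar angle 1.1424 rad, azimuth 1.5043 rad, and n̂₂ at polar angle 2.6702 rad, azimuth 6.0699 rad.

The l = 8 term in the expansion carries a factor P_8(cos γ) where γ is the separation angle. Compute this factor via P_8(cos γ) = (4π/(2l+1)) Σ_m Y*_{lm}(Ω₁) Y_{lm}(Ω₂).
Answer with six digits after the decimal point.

-0.229344

Summing Y*_{l m}(θ₁,φ₁)·Y_{l m}(θ₂,φ₂) over m ∈ [−8, 8]; prefactor 4π/(2·8+1) = 0.739198:
  [-8]  conj(Y_{8,-8})(Ω₁) = +0.208214-0.122548i ; Y_{8,-8}(Ω₂) = -0.000126+0.000924i ; Δ = +0.000087+0.000208i
  [-7]  conj(Y_{8,-7})(Ω₁) = -0.198094-0.394384i ; Y_{8,-7}(Ω₂) = -0.000569-0.007295i ; Δ = -0.002764+0.001669i
  [-6]  conj(Y_{8,-6})(Ω₁) = -0.312128+0.131590i ; Y_{8,-6}(Ω₂) = +0.010335+0.034495i ; Δ = -0.007765-0.009407i
  [-5]  conj(Y_{8,-5})(Ω₁) = -0.028254-0.081823i ; Y_{8,-5}(Ω₂) = -0.060227-0.109109i ; Δ = -0.007226+0.008011i
  [-4]  conj(Y_{8,-4})(Ω₁) = -0.346613+0.094431i ; Y_{8,-4}(Ω₂) = +0.201694+0.231054i ; Δ = -0.091728-0.061040i
  [-3]  conj(Y_{8,-3})(Ω₁) = +0.017608+0.087093i ; Y_{8,-3}(Ω₂) = -0.405438-0.301776i ; Δ = +0.019143-0.040624i
  [-2]  conj(Y_{8,-2})(Ω₁) = -0.309798+0.041446i ; Y_{8,-2}(Ω₂) = +0.400471+0.182005i ; Δ = -0.131609-0.039787i
  [-1]  conj(Y_{8,-1})(Ω₁) = +0.010268+0.154180i ; Y_{8,-1}(Ω₂) = +0.076400+0.016547i ; Δ = -0.001767+0.011949i
  [+0]  conj(Y_{8,0})(Ω₁) = -0.291554-0.000000i ; Y_{8,0}(Ω₂) = -0.469885+0.000000i ; Δ = +0.136997+0.000000i
  [+1]  conj(Y_{8,1})(Ω₁) = -0.010268+0.154180i ; Y_{8,1}(Ω₂) = -0.076400+0.016547i ; Δ = -0.001767-0.011949i
  [+2]  conj(Y_{8,2})(Ω₁) = -0.309798-0.041446i ; Y_{8,2}(Ω₂) = +0.400471-0.182005i ; Δ = -0.131609+0.039787i
  [+3]  conj(Y_{8,3})(Ω₁) = -0.017608+0.087093i ; Y_{8,3}(Ω₂) = +0.405438-0.301776i ; Δ = +0.019143+0.040624i
  [+4]  conj(Y_{8,4})(Ω₁) = -0.346613-0.094431i ; Y_{8,4}(Ω₂) = +0.201694-0.231054i ; Δ = -0.091728+0.061040i
  [+5]  conj(Y_{8,5})(Ω₁) = +0.028254-0.081823i ; Y_{8,5}(Ω₂) = +0.060227-0.109109i ; Δ = -0.007226-0.008011i
  [+6]  conj(Y_{8,6})(Ω₁) = -0.312128-0.131590i ; Y_{8,6}(Ω₂) = +0.010335-0.034495i ; Δ = -0.007765+0.009407i
  [+7]  conj(Y_{8,7})(Ω₁) = +0.198094-0.394384i ; Y_{8,7}(Ω₂) = +0.000569-0.007295i ; Δ = -0.002764-0.001669i
  [+8]  conj(Y_{8,8})(Ω₁) = +0.208214+0.122548i ; Y_{8,8}(Ω₂) = -0.000126-0.000924i ; Δ = +0.000087-0.000208i
Σ over m = -0.310260+0.000000i; ×(4π/17) → -0.229344+0.000000i. Real part: -0.229344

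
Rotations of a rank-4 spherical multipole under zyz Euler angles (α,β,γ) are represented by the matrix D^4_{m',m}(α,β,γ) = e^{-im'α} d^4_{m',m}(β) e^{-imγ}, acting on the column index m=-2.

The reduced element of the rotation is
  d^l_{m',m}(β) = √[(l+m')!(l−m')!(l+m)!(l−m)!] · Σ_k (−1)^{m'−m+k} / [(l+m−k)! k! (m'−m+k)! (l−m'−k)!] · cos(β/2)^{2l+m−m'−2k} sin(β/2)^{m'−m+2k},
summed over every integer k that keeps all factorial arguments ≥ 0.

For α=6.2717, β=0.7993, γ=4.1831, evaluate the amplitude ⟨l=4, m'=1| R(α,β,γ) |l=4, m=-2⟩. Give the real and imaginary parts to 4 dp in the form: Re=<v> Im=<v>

Split into d^4_{1,-2}(β=0.7993) × two z-phases.
Half-angle: c=0.921197, s=0.389096. N=√(120·6·2·720)=1018.233765
k: max(0,(-2)−(1))=0 … min(4+(-2),4−(1))=2
  k=0: (−1)^3·1018.2338/(72)·0.9212^5·0.3891^3 = -0.552648
  k=1: (−1)^4·1018.2338/(48)·0.9212^3·0.3891^5 = +0.147893
  k=2: (−1)^5·1018.2338/(240)·0.9212^1·0.3891^7 = -0.005277
d^4_{1,-2}(0.7993) = -0.552648 +0.147893 -0.005277 = -0.410032
D = (+0.999934+0.011485i)·(-0.410032)·(-0.490112+0.871659i) = +0.205053-0.355076i

Re=0.2051 Im=-0.3551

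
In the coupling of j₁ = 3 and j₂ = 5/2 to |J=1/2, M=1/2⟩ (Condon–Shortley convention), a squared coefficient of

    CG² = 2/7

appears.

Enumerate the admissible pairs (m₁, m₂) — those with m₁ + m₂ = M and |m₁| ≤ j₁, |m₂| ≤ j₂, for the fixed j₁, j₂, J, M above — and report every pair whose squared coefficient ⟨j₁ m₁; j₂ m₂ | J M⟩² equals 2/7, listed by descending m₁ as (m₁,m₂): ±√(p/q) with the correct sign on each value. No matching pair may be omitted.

(3,-5/2): +√(2/7)

Admissible pairs with m₁+m₂ = M = 1/2: (-2,5/2), (-1,3/2), (0,1/2), (1,-1/2), (2,-3/2), (3,-5/2)
  (m₁,m₂)=(3,-5/2): CG² = 2/7, CG = +√(2/7)   ← matches the target
  (m₁,m₂)=(2,-3/2): CG² = 5/21, CG = −√(5/21)
  (m₁,m₂)=(1,-1/2): CG² = 4/21, CG = +√(4/21)
  (m₁,m₂)=(0,1/2): CG² = 1/7, CG = −√(1/7)
  (m₁,m₂)=(-1,3/2): CG² = 2/21, CG = +√(2/21)
  (m₁,m₂)=(-2,5/2): CG² = 1/21, CG = −√(1/21)
Pairs with CG² = 2/7: (3,-5/2): +√(2/7)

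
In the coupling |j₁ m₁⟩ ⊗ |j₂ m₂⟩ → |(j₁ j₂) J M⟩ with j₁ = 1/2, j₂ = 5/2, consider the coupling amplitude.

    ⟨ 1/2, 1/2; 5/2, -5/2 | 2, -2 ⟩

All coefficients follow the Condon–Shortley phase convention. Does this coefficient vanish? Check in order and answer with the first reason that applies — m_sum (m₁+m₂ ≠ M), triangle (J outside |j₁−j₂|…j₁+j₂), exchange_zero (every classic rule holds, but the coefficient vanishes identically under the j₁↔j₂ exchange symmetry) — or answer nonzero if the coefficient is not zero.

nonzero

m-sum: m₁+m₂ = 1/2+(-5/2) = -2, M = -2  ✓
triangle: |j₁−j₂| = 2 ≤ J = 2 ≤ j₁+j₂ = 3  ✓
exchange: j₁≠j₂ or m₁≠m₂ — the exchange symmetry imposes no constraint here
value check: CG = +√(5/6) = +0.912871 ≠ 0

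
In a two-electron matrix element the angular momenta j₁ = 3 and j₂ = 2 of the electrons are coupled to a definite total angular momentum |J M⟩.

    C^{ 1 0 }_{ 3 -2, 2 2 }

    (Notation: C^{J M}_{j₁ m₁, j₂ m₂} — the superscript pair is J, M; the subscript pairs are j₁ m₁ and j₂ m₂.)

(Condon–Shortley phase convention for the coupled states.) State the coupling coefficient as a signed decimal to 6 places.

√[3·4!2!0!/7! · 1!5!4!0!1!1!] = √(576/7)
  +(−1)^4/∏(4,0,1,0,1,0)! = 1/24  (running 1/24)
⟨..|..⟩ = √(576/7)·(1/24) = +0.377964

+0.377964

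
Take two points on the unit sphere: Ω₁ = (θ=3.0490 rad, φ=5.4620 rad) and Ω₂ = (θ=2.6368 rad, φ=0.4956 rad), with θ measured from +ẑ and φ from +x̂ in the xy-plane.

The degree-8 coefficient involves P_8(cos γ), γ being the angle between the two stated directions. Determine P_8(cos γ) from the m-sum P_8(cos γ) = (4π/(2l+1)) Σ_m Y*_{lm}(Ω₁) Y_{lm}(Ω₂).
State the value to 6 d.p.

-0.389614

Addition theorem: P_8(cos γ) = (4π/17) Σ_m Y*_{lm}(Ω₁) Y_{lm}(Ω₂), m = −8…8:
  m=-8: (0.00000 - 0.00000j) × (-0.00105 + 0.00113j) = -0.00000 + 0.00000j  (running Σ = -0.00000 + 0.00000j)
  m=-7: (-0.00000 - 0.00000j) × (0.01057 - 0.00359j) = -0.00000 - 0.00000j  (running Σ = -0.00000 - 0.00000j)
  m=-6: (0.00000 + 0.00000j) × (-0.04982 - 0.00845j) = -0.00000 - 0.00000j  (running Σ = -0.00000 - 0.00000j)
  m=-5: (0.00004 - 0.00005j) × (0.12597 + 0.09849j) = 0.00001 - 0.00000j  (running Σ = 0.00001 - 0.00000j)
  m=-4: (-0.00096 + 0.00014j) × (-0.14239 - 0.32618j) = 0.00018 + 0.00029j  (running Σ = 0.00019 + 0.00029j)
  m=-3: (0.00833 + 0.00671j) × (-0.04332 + 0.51456j) = -0.00381 + 0.00400j  (running Σ = -0.00362 + 0.00428j)
  m=-2: (-0.00602 - 0.08393j) × (0.19217 - 0.29357j) = -0.02580 - 0.01436j  (running Σ = -0.02942 - 0.01008j)
  m=-1: (-0.28811 + 0.30951j) × (0.17401 - 0.09407j) = -0.02102 + 0.08096j  (running Σ = -0.05044 + 0.07088j)
  m=0: (0.99036 + 0.00000j) × (-0.43035 + 0.00000j) = -0.42620 + 0.00000j  (running Σ = -0.47664 + 0.07088j)
  m=1: (0.28811 + 0.30951j) × (-0.17401 - 0.09407j) = -0.02102 - 0.08096j  (running Σ = -0.49766 - 0.01008j)
  m=2: (-0.00602 + 0.08393j) × (0.19217 + 0.29357j) = -0.02580 + 0.01436j  (running Σ = -0.52345 + 0.00428j)
  m=3: (-0.00833 + 0.00671j) × (0.04332 + 0.51456j) = -0.00381 - 0.00400j  (running Σ = -0.52727 + 0.00029j)
  m=4: (-0.00096 - 0.00014j) × (-0.14239 + 0.32618j) = 0.00018 - 0.00029j  (running Σ = -0.52709 - 0.00000j)
  m=5: (-0.00004 - 0.00005j) × (-0.12597 + 0.09849j) = 0.00001 + 0.00000j  (running Σ = -0.52708 - 0.00000j)
  m=6: (0.00000 - 0.00000j) × (-0.04982 + 0.00845j) = -0.00000 + 0.00000j  (running Σ = -0.52708 - 0.00000j)
  m=7: (0.00000 - 0.00000j) × (-0.01057 - 0.00359j) = -0.00000 + 0.00000j  (running Σ = -0.52708 + 0.00000j)
  m=8: (0.00000 + 0.00000j) × (-0.00105 - 0.00113j) = -0.00000 - 0.00000j  (running Σ = -0.52708 + 0.00000j)
Σ over m = -0.52708 + 0.00000j; ×(4π/17) → -0.38961 + 0.00000j. Real part: -0.389614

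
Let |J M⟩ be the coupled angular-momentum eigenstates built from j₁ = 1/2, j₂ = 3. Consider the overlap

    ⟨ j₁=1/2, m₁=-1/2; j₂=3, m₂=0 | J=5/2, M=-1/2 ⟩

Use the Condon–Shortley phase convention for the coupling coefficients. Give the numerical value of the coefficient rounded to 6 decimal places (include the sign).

-0.654654

j₁+j₂−J=1  J+j₁−j₂=0  J−j₁+j₂=5  j₁+j₂+J+1=7
(j₁±m₁, j₂±m₂, J±M) = (0,1,3,3,2,3)
P² = 432/7
sum k=1..1:
  [1] −1/12 = -1/12
S = -1/12
C² = P²·S² = 3/7 ; C = -0.654654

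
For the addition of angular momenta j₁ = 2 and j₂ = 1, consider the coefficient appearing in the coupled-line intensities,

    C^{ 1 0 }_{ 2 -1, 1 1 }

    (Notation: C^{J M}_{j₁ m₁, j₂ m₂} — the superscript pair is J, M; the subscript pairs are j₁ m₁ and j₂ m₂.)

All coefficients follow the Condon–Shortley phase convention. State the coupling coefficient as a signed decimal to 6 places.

+√(3/10) ≈ +0.547723

triangle: 2!·2!·0!/5! = 4/120
(j±m)!: 1!·3!·2!·0!·1!·1! = 12
prefactor² = (2J+1)·Δ·N² = 6/5
  k=2: +1/(2!·0!·1!·0!·1!·0!) = 1/2
Σ = 1/2  ⇒  CG² = 6/5·(1/2)² = 3/10
CG = +√(3/10) = +0.547723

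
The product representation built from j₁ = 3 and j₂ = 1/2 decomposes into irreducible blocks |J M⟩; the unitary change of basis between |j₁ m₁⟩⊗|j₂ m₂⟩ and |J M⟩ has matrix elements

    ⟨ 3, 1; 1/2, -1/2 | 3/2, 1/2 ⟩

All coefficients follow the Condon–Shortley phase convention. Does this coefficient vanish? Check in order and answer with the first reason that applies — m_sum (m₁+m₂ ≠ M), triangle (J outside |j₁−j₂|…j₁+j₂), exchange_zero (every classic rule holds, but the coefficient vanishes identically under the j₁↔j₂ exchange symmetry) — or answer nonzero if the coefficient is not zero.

m-sum: m₁+m₂ = 1+(-1/2) = 1/2, M = 1/2  ✓
triangle: need |j₁−j₂| ≤ J ≤ j₁+j₂, i.e. J ∈ [5/2, 7/2]; J = 3/2 is outside ✗ ⇒ coefficient is 0

triangle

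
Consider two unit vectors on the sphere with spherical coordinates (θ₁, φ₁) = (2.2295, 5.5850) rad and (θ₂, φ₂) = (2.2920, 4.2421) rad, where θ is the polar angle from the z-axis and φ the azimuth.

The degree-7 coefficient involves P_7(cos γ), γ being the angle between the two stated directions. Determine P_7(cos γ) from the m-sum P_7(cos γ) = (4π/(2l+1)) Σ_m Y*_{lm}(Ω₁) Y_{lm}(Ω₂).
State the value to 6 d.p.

Term-by-term m-sum for l=7 (normalisation 4π/15 = 0.837758):
  m=-7: (0.016827, 0.095223) × (-0.010098, 0.066619) = (-0.006514, 0.000159)  (running Σ = (-0.006514, 0.000159))
  m=-6: (0.139949, -0.242578) × (-0.210415, 0.069696) = (-0.012540, 0.060796)  (running Σ = (-0.019054, 0.060955))
  m=-5: (-0.412660, 0.150321) × (-0.290711, -0.287962) = (0.163252, 0.075131)  (running Σ = (0.144198, 0.136086))
  m=-4: (0.308782, 0.112312) × (0.125589, -0.391578) = (0.082759, -0.106807)  (running Σ = (0.226956, 0.029279))
  m=-3: (0.045278, 0.078395) × (0.065078, -0.010498) = (0.003770, 0.004626)  (running Σ = (0.230726, 0.033905))
  m=-2: (0.063810, -0.362109) × (-0.198357, -0.271927) = (-0.111124, 0.054475)  (running Σ = (0.119601, 0.088381))
  m=-1: (-0.051939, 0.043586) × (0.101737, -0.200139) = (0.003439, 0.014829)  (running Σ = (0.123041, 0.103210))
  m=0: (-0.347037, -0.000000) × (-0.277765, 0.000000) = (0.096395, 0.000000)  (running Σ = (0.219435, 0.103210))
  m=1: (0.051939, 0.043586) × (-0.101737, -0.200139) = (0.003439, -0.014829)  (running Σ = (0.222875, 0.088381))
  m=2: (0.063810, 0.362109) × (-0.198357, 0.271927) = (-0.111124, -0.054475)  (running Σ = (0.111750, 0.033905))
  m=3: (-0.045278, 0.078395) × (-0.065078, -0.010498) = (0.003770, -0.004626)  (running Σ = (0.115520, 0.029279))
  m=4: (0.308782, -0.112312) × (0.125589, 0.391578) = (0.082759, 0.106807)  (running Σ = (0.198278, 0.136086))
  m=5: (0.412660, 0.150321) × (0.290711, -0.287962) = (0.163252, -0.075131)  (running Σ = (0.361530, 0.060955))
  m=6: (0.139949, 0.242578) × (-0.210415, -0.069696) = (-0.012540, -0.060796)  (running Σ = (0.348990, 0.000159))
  m=7: (-0.016827, 0.095223) × (0.010098, 0.066619) = (-0.006514, -0.000159)  (running Σ = (0.342476, -0.000000))
Accumulated sum (0.342476, -0.000000); after 4π/(2l+1) scaling, (0.286912, -0.000000) ⇒ P_7 = 0.286912

0.286912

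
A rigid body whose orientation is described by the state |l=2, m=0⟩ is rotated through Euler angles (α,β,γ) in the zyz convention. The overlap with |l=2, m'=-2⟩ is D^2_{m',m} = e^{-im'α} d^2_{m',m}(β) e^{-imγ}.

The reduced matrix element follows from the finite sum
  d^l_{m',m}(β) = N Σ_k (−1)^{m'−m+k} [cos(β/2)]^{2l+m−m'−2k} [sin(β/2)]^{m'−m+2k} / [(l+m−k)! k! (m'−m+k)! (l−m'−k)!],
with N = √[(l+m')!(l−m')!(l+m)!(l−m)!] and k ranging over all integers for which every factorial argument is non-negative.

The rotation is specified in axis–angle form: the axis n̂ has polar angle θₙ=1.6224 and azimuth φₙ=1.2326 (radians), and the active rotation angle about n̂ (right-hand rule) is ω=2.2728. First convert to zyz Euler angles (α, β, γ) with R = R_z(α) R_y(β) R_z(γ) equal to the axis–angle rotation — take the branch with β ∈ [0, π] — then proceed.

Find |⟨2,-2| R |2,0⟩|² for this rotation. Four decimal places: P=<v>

P=0.1299

Axis–angle → zyz. n̂ = (sinθₙcosφₙ, sinθₙsinφₙ, cosθₙ) = (+0.331344, +0.942099, -0.051581), ω = 2.2728.
R = I cosω + sinω [n̂]ₓ + (1−cosω) n̂n̂ᵀ gives
  R = [-0.465064, +0.553120, +0.691212; +0.474351, +0.814936, -0.332972; -0.747467, +0.173024, -0.641370]
β = atan2(√(R₁₃²+R₂₃²), R₃₃) = 2.267079; α = atan2(R₂₃, R₁₃) mod 2π = 5.834267; γ = atan2(R₃₂, −R₃₁) mod 2π = 0.227474
D^2_{-2,0}(5.8343,2.2671,0.2275) = e^{-i·-2·5.8343}·d^2_{-2,0}(2.2671)·e^{-i·0·0.2275}. Compute d first:
With c≡cos(β/2)=0.423456 and s≡sin(β/2)=0.905917, N=[1·24·2·2]^{1/2}=9.797959
k: max(0,(0)−(-2))=2 … min(2+(0),2−(-2))=2
  k=2: (−1)^0·9.7980/(4)·0.4235^2·0.9059^2 = +0.360469
d^2_{-2,0}(2.2671) = +0.360469
|D^2_{-2,0}|² = |d^2_{-2,0}(β)|² = (+0.360469)² = 0.129938 (the z-rotation phases have unit modulus)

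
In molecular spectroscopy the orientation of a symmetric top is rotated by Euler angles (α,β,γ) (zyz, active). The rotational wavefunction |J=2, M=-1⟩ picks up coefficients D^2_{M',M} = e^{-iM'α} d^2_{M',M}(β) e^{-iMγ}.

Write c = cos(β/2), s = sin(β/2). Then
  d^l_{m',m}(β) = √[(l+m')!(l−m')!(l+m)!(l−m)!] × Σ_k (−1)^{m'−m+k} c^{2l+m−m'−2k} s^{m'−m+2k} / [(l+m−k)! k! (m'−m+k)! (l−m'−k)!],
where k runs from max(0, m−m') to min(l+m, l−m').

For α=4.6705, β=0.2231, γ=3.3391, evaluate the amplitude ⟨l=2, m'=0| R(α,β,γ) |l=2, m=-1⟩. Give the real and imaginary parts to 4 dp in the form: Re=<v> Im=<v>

D^2_{0,-1}(4.6705,0.2231,3.3391) = e^{-i·0·4.6705}·d^2_{0,-1}(0.2231)·e^{-i·-1·3.3391}. Compute d first:
c=cos(0.223100/2)=0.993785, s=sin(0.223100/2)=0.111319; N=√[2·2·1·6]=4.898979
k∈{0,1} keeps every argument non-negative
  k=0: (−1)^1·4.8990/(2)·0.9938^3·0.1113^1 = -0.267622
  k=1: (−1)^2·4.8990/(2)·0.9938^1·0.1113^3 = +0.003358
d^2_{0,-1}(0.2231) = -0.267622 +0.003358 = -0.264264
Phases: e^{-i·(0)·4.6705}=+1.000000+0.000000i, e^{-i·(-1)·3.3391}=-0.980559-0.196226i ⇒ D=+0.259126+0.051855i

Re=0.2591 Im=0.0519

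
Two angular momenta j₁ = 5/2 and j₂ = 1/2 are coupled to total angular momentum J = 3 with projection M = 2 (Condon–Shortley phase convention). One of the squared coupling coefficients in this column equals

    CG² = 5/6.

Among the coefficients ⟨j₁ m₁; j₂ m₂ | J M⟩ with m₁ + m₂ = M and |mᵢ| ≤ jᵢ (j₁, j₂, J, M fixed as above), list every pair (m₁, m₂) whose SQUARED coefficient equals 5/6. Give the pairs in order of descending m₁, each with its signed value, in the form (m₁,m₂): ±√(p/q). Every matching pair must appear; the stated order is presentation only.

Admissible pairs with m₁+m₂ = M = 2: (3/2,1/2), (5/2,-1/2)
  (m₁,m₂)=(5/2,-1/2): CG² = 1/6, CG = +√(1/6)
  (m₁,m₂)=(3/2,1/2): CG² = 5/6, CG = +√(5/6)   ← matches the target
Pairs with CG² = 5/6: (3/2,1/2): +√(5/6)

(3/2,1/2): +√(5/6)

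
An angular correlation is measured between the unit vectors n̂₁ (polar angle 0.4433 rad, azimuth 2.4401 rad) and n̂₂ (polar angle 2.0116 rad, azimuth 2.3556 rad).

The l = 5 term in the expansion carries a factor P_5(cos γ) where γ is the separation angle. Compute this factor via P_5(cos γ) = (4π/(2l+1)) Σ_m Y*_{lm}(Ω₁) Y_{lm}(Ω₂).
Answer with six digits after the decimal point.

0.002085

Addition theorem: P_5(cos γ) = (4π/11) Σ_m Y*_{lm}(Ω₁) Y_{lm}(Ω₂), m = −5…5:
  m=-5: Y*=0.00629 - 0.00241j  Y=0.19800 + 0.19918j  product 0.00173 + 0.00078j
  m=-4: Y*=-0.04237 - 0.01478j  Y=0.41898 + 0.00100j  product -0.01774 - 0.00623j
  m=-3: Y*=0.08810 + 0.14911j  Y=0.11573 - 0.11532j  product 0.02739 + 0.00710j
  m=-2: Y*=0.06812 - 0.40213j  Y=-0.00032 + 0.26845j  product 0.10793 + 0.01842j
  m=-1: Y*=-0.37353 + 0.31557j  Y=0.17455 + 0.17475j  product -0.12034 - 0.01019j
  m=+0: Y*=-0.01799 + 0.00000j  Y=-0.21680 + 0.00000j  product 0.00390 + 0.00000j
  m=+1: Y*=0.37353 + 0.31557j  Y=-0.17455 + 0.17475j  product -0.12034 + 0.01019j
  m=+2: Y*=0.06812 + 0.40213j  Y=-0.00032 - 0.26845j  product 0.10793 - 0.01842j
  m=+3: Y*=-0.08810 + 0.14911j  Y=-0.11573 - 0.11532j  product 0.02739 - 0.00710j
  m=+4: Y*=-0.04237 + 0.01478j  Y=0.41898 - 0.00100j  product -0.01774 + 0.00623j
  m=+5: Y*=-0.00629 - 0.00241j  Y=-0.19800 + 0.19918j  product 0.00173 - 0.00078j
Σ over m = 0.00183 + 0.00000j; ×(4π/11) → 0.00209 + 0.00000j. Real part: 0.002085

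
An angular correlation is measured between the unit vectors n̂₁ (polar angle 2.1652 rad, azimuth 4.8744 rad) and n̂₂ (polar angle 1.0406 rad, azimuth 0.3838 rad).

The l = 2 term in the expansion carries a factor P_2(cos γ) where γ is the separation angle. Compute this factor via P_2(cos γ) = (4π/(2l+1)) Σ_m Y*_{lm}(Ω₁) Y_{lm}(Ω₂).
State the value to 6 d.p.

-0.209038

Expand P_2 via completeness: Σ_{m} conj(Y_{2,m}) at Ω₁ times Y_{2,m} at Ω₂ —
  [-2]  conj(Y_{2,-2})(Ω₁) = -0.25134 - 0.08441j ; Y_{2,-2}(Ω₂) = 0.20687 - 0.19964j ; Δ = -0.06885 + 0.03271j
  [-1]  conj(Y_{2,-1})(Ω₁) = -0.05782 + 0.35374j ; Y_{2,-1}(Ω₂) = 0.31252 - 0.12620j ; Δ = 0.02657 + 0.11785j
  [+0]  conj(Y_{2,0})(Ω₁) = -0.01866 + 0.00000j ; Y_{2,0}(Ω₂) = -0.07342 + 0.00000j ; Δ = 0.00137 + 0.00000j
  [+1]  conj(Y_{2,1})(Ω₁) = 0.05782 + 0.35374j ; Y_{2,1}(Ω₂) = -0.31252 - 0.12620j ; Δ = 0.02657 - 0.11785j
  [+2]  conj(Y_{2,2})(Ω₁) = -0.25134 + 0.08441j ; Y_{2,2}(Ω₂) = 0.20687 + 0.19964j ; Δ = -0.06885 - 0.03271j
Total Σ_m = -0.08317 + 0.00000j. Multiply by 2.513274: -0.20904 + 0.00000j. P_2(cos γ) = -0.209038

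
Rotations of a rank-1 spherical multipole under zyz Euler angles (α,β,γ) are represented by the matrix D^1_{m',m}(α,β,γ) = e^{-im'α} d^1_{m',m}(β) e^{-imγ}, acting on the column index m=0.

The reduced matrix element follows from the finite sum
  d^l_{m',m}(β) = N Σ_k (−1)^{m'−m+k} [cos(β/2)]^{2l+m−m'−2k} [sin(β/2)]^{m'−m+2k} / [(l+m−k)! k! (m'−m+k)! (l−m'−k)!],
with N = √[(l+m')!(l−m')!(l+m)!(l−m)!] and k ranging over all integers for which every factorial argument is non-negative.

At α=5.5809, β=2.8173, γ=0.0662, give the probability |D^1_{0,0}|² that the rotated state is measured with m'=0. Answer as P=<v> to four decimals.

P=0.8985

Split into d^1_{0,0}(β=2.8173) × two z-phases.
c=cos(2.817300/2)=0.161437, s=sin(2.817300/2)=0.986883; N=√[1·1·1·1]=1.000000
Admissible k: 0..1 (factorial args all ≥0)
  k=0: (−1)^0·1.0000/(1)·0.1614^2·0.9869^0 = +0.026062
  k=1: (−1)^1·1.0000/(1)·0.1614^0·0.9869^2 = -0.973938
d^1_{0,0}(2.8173) = +0.026062 -0.973938 = -0.947876
|D^1_{0,0}|² = |d^1_{0,0}(β)|² = (-0.947876)² = 0.898470 (the z-rotation phases have unit modulus)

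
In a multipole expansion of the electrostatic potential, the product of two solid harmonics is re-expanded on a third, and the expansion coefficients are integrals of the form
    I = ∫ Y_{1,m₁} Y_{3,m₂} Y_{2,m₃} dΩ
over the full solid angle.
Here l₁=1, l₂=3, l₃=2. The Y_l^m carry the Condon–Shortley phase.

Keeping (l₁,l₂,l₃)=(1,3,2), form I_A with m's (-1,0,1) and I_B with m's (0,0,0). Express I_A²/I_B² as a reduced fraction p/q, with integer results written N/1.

Same 1,3,2: normalisation and zero-m 3j drop out of the ratio.
A: Δ: 2! 0! 4! / 7! → 1/105; sum: t=2:+1/12 = 1/12; 3j²(1 3 2; -1 0 1) = Δ·Π!·Σ² = 1/35  (sign -1)
B: Δ: 2! 0! 4! / 7! → 1/105; sum: t=1:−1/4 = -1/4; 3j²(1 3 2; 0 0 0) = Δ·Π!·Σ² = 3/35  (sign -1)
I_A²/I_B² = (1/35)/(3/35) = 1/3

1/3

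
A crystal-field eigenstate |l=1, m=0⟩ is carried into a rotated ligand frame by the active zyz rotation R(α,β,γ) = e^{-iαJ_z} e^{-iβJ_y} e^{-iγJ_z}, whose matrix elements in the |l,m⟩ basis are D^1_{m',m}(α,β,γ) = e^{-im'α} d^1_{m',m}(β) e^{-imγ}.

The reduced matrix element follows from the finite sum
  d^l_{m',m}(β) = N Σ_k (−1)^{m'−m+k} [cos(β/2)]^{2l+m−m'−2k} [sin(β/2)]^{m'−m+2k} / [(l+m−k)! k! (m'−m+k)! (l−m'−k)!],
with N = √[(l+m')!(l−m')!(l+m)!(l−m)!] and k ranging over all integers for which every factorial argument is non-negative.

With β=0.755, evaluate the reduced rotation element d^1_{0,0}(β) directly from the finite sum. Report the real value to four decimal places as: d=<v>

d=0.7283

d^1_{0,0}(β=0.7550) via the finite sum:
c=cos(0.755000/2)=0.929589, s=sin(0.755000/2)=0.368598; N=√[1·1·1·1]=1.000000
Admissible k: 0..1 (factorial args all ≥0)
  k=0: (−1)^0·1.0000/(1)·0.9296^2·0.3686^0 = +0.864136
  k=1: (−1)^1·1.0000/(1)·0.9296^0·0.3686^2 = -0.135864
d^1_{0,0}(0.7550) = +0.864136 -0.135864 = +0.728272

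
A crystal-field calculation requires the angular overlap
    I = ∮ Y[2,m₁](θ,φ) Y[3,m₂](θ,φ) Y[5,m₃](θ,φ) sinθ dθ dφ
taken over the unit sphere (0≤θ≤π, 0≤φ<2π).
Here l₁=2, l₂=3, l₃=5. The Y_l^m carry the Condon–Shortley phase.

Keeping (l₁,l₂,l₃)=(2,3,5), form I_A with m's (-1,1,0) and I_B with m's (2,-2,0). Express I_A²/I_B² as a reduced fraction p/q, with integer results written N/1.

Same 2,3,5: normalisation and zero-m 3j drop out of the ratio.
A: Δ: 0! 4! 6! / 11! → 1/2310; sum: t=0:+1/288 = 1/288; 3j²(2 3 5; -1 1 0) = Δ·Π!·Σ² = 5/231  (sign -1)
B: Δ: 0! 4! 6! / 11! → 1/2310; sum: t=0:+1/2880 = 1/2880; 3j²(2 3 5; 2 -2 0) = Δ·Π!·Σ² = 1/462  (sign -1)
I_A²/I_B² = (5/231)/(1/462) = 10/1

10/1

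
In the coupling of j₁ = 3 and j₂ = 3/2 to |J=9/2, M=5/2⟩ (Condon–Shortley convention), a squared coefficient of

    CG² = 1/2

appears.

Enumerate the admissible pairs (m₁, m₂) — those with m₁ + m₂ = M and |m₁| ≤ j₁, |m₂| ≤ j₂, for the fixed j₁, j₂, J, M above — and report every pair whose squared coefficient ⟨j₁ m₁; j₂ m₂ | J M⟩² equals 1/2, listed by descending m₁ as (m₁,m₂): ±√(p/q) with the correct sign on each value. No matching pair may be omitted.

(2,1/2): +√(1/2)

Admissible pairs with m₁+m₂ = M = 5/2: (1,3/2), (2,1/2), (3,-1/2)
  (m₁,m₂)=(3,-1/2): CG² = 1/12, CG = +√(1/12)
  (m₁,m₂)=(2,1/2): CG² = 1/2, CG = +√(1/2)   ← matches the target
  (m₁,m₂)=(1,3/2): CG² = 5/12, CG = +√(5/12)
Pairs with CG² = 1/2: (2,1/2): +√(1/2)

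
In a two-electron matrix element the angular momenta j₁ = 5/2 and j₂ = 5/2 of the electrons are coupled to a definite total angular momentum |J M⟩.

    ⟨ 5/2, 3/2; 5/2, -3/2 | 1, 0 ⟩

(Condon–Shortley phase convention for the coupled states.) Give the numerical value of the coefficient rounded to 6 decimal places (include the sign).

−√(9/70) ≈ -0.358569

j₁+j₂−J=4  J+j₁−j₂=1  J−j₁+j₂=1  j₁+j₂+J+1=7
(j₁±m₁, j₂±m₂, J±M) = (4,1,1,4,1,1)
P² = 288/35
sum k=0..1:
  [0] +1/24 = 1/24
  [1] −1/6 = -1/6
S = -1/8
C² = P²·S² = 9/70 ; C = -0.358569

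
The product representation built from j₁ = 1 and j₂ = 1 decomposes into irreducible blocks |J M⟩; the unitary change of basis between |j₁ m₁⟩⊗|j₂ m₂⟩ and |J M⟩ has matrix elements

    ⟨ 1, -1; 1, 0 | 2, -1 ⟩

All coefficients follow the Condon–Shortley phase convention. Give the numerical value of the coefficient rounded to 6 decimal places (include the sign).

j₁+j₂−J=0  J+j₁−j₂=2  J−j₁+j₂=2  j₁+j₂+J+1=5
(j₁±m₁, j₂±m₂, J±M) = (0,2,1,1,1,3)
P² = 2
sum k=0..0:
  [0] +1/2 = 1/2
S = 1/2
C² = P²·S² = 1/2 ; C = +0.707107

+√(1/2) ≈ +0.707107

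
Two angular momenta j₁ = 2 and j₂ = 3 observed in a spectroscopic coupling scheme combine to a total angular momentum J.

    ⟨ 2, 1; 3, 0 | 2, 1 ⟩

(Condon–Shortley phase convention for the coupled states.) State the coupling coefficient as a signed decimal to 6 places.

√[5·3!1!3!/8! · 3!1!3!3!3!1!] = √(81/14)
  +(−1)^0/∏(0,3,1,3,0,0)! = 1/36  (running 1/36)
  +(−1)^1/∏(1,2,0,2,1,1)! = -1/4  (running -2/9)
⟨..|..⟩ = √(81/14)·(-2/9) = -0.534522

-0.534522  (= −√(2/7))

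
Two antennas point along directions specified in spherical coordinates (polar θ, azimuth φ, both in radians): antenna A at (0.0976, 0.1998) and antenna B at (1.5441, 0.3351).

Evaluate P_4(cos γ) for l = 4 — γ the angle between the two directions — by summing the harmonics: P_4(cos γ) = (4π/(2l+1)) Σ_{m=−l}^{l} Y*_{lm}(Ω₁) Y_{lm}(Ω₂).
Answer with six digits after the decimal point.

Expand P_4 via completeness: Σ_{m} conj(Y_{4,m}) at Ω₁ times Y_{4,m} at Ω₂ —
  m=-4: Y*=0.00003 + 0.00003j  Y=0.10091 - 0.43023j  product 0.00002 - 0.00001j
  m=-3: Y*=0.00095 + 0.00065j  Y=0.01788 - 0.02818j  product 0.00004 - 0.00002j
  m=-2: Y*=0.01736 + 0.00733j  Y=-0.26067 + 0.20660j  product -0.00604 + 0.00168j
  m=-1: Y*=0.17688 + 0.03582j  Y=-0.03571 + 0.01243j  product -0.00676 + 0.00092j
  m=+0: Y*=0.80644 + 0.00000j  Y=0.31510 + 0.00000j  product 0.25411 + 0.00000j
  m=+1: Y*=-0.17688 + 0.03582j  Y=0.03571 + 0.01243j  product -0.00676 - 0.00092j
  m=+2: Y*=0.01736 - 0.00733j  Y=-0.26067 - 0.20660j  product -0.00604 - 0.00168j
  m=+3: Y*=-0.00095 + 0.00065j  Y=-0.01788 - 0.02818j  product 0.00004 + 0.00002j
  m=+4: Y*=0.00003 - 0.00003j  Y=0.10091 + 0.43023j  product 0.00002 + 0.00001j
Accumulated sum 0.22860 + 0.00000j; after 4π/(2l+1) scaling, 0.31919 + 0.00000j ⇒ P_4 = 0.319191

0.319191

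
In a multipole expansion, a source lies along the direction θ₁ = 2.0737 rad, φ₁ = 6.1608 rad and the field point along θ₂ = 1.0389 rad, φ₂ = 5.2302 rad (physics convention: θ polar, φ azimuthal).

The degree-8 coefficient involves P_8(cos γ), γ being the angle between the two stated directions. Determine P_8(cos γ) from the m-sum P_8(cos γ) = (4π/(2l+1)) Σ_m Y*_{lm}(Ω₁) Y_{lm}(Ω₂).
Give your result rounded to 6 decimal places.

-0.055324

Summing Y*_{l m}(θ₁,φ₁)·Y_{l m}(θ₂,φ₂) over m ∈ [−8, 8]; prefactor 4π/(2·8+1) = 0.739198:
  [-8]  conj(Y_{8,-8})(Ω₁) = +0.099864-0.148598i ; Y_{8,-8}(Ω₂) = -0.084653+0.132099i ; Δ = +0.011176+0.025771i
  [-7]  conj(Y_{8,-7})(Ω₁) = -0.258004+0.297692i ; Y_{8,-7}(Ω₂) = +0.171550+0.327049i ; Δ = -0.141620-0.033311i
  [-6]  conj(Y_{8,-6})(Ω₁) = +0.314090-0.283533i ; Y_{8,-6}(Ω₂) = +0.440651+0.015308i ; Δ = +0.142744-0.120131i
  [-5]  conj(Y_{8,-5})(Ω₁) = -0.080254+0.056322i ; Y_{8,-5}(Ω₂) = +0.088338-0.143266i ; Δ = +0.000979+0.016473i
  [-4]  conj(Y_{8,-4})(Ω₁) = -0.269608+0.143647i ; Y_{8,-4}(Ω₂) = +0.124229+0.227157i ; Δ = -0.066123-0.043398i
  [-3]  conj(Y_{8,-3})(Ω₁) = +0.247178-0.095063i ; Y_{8,-3}(Ω₂) = +0.313997+0.005453i ; Δ = +0.078132-0.028502i
  [-2]  conj(Y_{8,-2})(Ω₁) = +0.178207-0.044512i ; Y_{8,-2}(Ω₂) = -0.056288+0.094939i ; Δ = -0.005805+0.019424i
  [-1]  conj(Y_{8,-1})(Ω₁) = -0.303172+0.037290i ; Y_{8,-1}(Ω₂) = +0.166309+0.291945i ; Δ = -0.061307-0.082308i
  [+0]  conj(Y_{8,0})(Ω₁) = -0.141509-0.000000i ; Y_{8,0}(Ω₂) = -0.062224+0.000000i ; Δ = +0.008805+0.000000i
  [+1]  conj(Y_{8,1})(Ω₁) = +0.303172+0.037290i ; Y_{8,1}(Ω₂) = -0.166309+0.291945i ; Δ = -0.061307+0.082308i
  [+2]  conj(Y_{8,2})(Ω₁) = +0.178207+0.044512i ; Y_{8,2}(Ω₂) = -0.056288-0.094939i ; Δ = -0.005805-0.019424i
  [+3]  conj(Y_{8,3})(Ω₁) = -0.247178-0.095063i ; Y_{8,3}(Ω₂) = -0.313997+0.005453i ; Δ = +0.078132+0.028502i
  [+4]  conj(Y_{8,4})(Ω₁) = -0.269608-0.143647i ; Y_{8,4}(Ω₂) = +0.124229-0.227157i ; Δ = -0.066123+0.043398i
  [+5]  conj(Y_{8,5})(Ω₁) = +0.080254+0.056322i ; Y_{8,5}(Ω₂) = -0.088338-0.143266i ; Δ = +0.000979-0.016473i
  [+6]  conj(Y_{8,6})(Ω₁) = +0.314090+0.283533i ; Y_{8,6}(Ω₂) = +0.440651-0.015308i ; Δ = +0.142744+0.120131i
  [+7]  conj(Y_{8,7})(Ω₁) = +0.258004+0.297692i ; Y_{8,7}(Ω₂) = -0.171550+0.327049i ; Δ = -0.141620+0.033311i
  [+8]  conj(Y_{8,8})(Ω₁) = +0.099864+0.148598i ; Y_{8,8}(Ω₂) = -0.084653-0.132099i ; Δ = +0.011176-0.025771i
Σ over m = -0.074844+0.000000i; ×(4π/17) → -0.055324+0.000000i. Real part: -0.055324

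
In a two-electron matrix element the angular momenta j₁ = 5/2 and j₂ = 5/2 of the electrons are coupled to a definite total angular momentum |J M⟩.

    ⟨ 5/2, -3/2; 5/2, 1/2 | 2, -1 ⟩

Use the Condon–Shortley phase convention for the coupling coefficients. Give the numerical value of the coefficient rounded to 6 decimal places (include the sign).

+0.377964

√[5·3!2!2!/8! · 1!4!3!2!1!3!] = √(36/7)
  +(−1)^2/∏(2,1,2,1,0,1)! = 1/4  (running 1/4)
  +(−1)^3/∏(3,0,1,0,1,2)! = -1/12  (running 1/6)
⟨..|..⟩ = √(36/7)·(1/6) = +0.377964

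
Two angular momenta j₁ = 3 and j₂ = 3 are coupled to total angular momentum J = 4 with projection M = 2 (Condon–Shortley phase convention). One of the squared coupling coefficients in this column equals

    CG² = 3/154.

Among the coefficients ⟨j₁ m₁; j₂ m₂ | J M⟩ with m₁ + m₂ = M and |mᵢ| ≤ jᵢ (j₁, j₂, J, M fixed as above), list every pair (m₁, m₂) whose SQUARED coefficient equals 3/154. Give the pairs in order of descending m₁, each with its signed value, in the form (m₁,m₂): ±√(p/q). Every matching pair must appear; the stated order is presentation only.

(2,0): +√(3/154); (0,2): +√(3/154)

Admissible pairs with m₁+m₂ = M = 2: (-1,3), (0,2), (1,1), (2,0), (3,-1)
  (m₁,m₂)=(3,-1): CG² = 27/77, CG = +√(27/77)
  (m₁,m₂)=(2,0): CG² = 3/154, CG = +√(3/154)   ← matches the target
  (m₁,m₂)=(1,1): CG² = 20/77, CG = −√(20/77)
  (m₁,m₂)=(0,2): CG² = 3/154, CG = +√(3/154)   ← matches the target
  (m₁,m₂)=(-1,3): CG² = 27/77, CG = +√(27/77)
Pairs with CG² = 3/154: (2,0): +√(3/154); (0,2): +√(3/154)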